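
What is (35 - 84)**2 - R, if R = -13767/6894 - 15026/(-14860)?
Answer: 10252960384/4268535 ≈ 2402.0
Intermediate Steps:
R = -4207849/4268535 (R = -13767*1/6894 - 15026*(-1/14860) = -4589/2298 + 7513/7430 = -4207849/4268535 ≈ -0.98578)
(35 - 84)**2 - R = (35 - 84)**2 - 1*(-4207849/4268535) = (-49)**2 + 4207849/4268535 = 2401 + 4207849/4268535 = 10252960384/4268535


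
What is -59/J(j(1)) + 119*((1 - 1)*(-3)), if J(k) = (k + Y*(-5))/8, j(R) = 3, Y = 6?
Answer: 472/27 ≈ 17.481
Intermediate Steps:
J(k) = -15/4 + k/8 (J(k) = (k + 6*(-5))/8 = (k - 30)*(⅛) = (-30 + k)*(⅛) = -15/4 + k/8)
-59/J(j(1)) + 119*((1 - 1)*(-3)) = -59/(-15/4 + (⅛)*3) + 119*((1 - 1)*(-3)) = -59/(-15/4 + 3/8) + 119*(0*(-3)) = -59/(-27/8) + 119*0 = -59*(-8/27) + 0 = 472/27 + 0 = 472/27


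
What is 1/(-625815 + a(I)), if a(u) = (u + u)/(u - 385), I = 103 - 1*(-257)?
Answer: -5/3129219 ≈ -1.5978e-6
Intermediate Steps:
I = 360 (I = 103 + 257 = 360)
a(u) = 2*u/(-385 + u) (a(u) = (2*u)/(-385 + u) = 2*u/(-385 + u))
1/(-625815 + a(I)) = 1/(-625815 + 2*360/(-385 + 360)) = 1/(-625815 + 2*360/(-25)) = 1/(-625815 + 2*360*(-1/25)) = 1/(-625815 - 144/5) = 1/(-3129219/5) = -5/3129219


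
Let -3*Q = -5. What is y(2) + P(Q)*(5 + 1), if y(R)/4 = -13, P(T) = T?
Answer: -42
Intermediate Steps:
Q = 5/3 (Q = -1/3*(-5) = 5/3 ≈ 1.6667)
y(R) = -52 (y(R) = 4*(-13) = -52)
y(2) + P(Q)*(5 + 1) = -52 + 5*(5 + 1)/3 = -52 + (5/3)*6 = -52 + 10 = -42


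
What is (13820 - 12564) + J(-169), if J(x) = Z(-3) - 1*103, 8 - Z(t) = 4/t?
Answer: 3487/3 ≈ 1162.3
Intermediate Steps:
Z(t) = 8 - 4/t
J(x) = -281/3 (J(x) = (8 - 4/(-3)) - 1*103 = (8 - 4*(-1/3)) - 103 = (8 + 4/3) - 103 = 28/3 - 103 = -281/3)
(13820 - 12564) + J(-169) = (13820 - 12564) - 281/3 = 1256 - 281/3 = 3487/3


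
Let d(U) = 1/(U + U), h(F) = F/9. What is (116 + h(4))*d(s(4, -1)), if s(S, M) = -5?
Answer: -524/45 ≈ -11.644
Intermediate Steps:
h(F) = F/9 (h(F) = F*(⅑) = F/9)
d(U) = 1/(2*U)
(116 + h(4))*d(s(4, -1)) = (116 + (⅑)*4)*((½)/(-5)) = (116 + 4/9)*((½)*(-⅕)) = (1048/9)*(-⅒) = -524/45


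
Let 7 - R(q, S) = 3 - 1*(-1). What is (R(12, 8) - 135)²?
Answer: 17424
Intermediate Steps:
R(q, S) = 3 (R(q, S) = 7 - (3 - 1*(-1)) = 7 - (3 + 1) = 7 - 1*4 = 7 - 4 = 3)
(R(12, 8) - 135)² = (3 - 135)² = (-132)² = 17424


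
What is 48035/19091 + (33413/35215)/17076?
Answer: 28885588804483/11480016611940 ≈ 2.5162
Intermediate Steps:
48035/19091 + (33413/35215)/17076 = 48035*(1/19091) + (33413*(1/35215))*(1/17076) = 48035/19091 + (33413/35215)*(1/17076) = 48035/19091 + 33413/601331340 = 28885588804483/11480016611940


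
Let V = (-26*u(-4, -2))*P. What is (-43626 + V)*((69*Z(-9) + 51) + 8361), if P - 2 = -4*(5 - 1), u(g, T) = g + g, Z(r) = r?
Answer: -362577558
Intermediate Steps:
u(g, T) = 2*g
P = -14 (P = 2 - 4*(5 - 1) = 2 - 4*4 = 2 - 16 = -14)
V = -2912 (V = -52*(-4)*(-14) = -26*(-8)*(-14) = 208*(-14) = -2912)
(-43626 + V)*((69*Z(-9) + 51) + 8361) = (-43626 - 2912)*((69*(-9) + 51) + 8361) = -46538*((-621 + 51) + 8361) = -46538*(-570 + 8361) = -46538*7791 = -362577558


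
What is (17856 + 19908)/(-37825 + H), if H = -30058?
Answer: -37764/67883 ≈ -0.55631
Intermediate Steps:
(17856 + 19908)/(-37825 + H) = (17856 + 19908)/(-37825 - 30058) = 37764/(-67883) = 37764*(-1/67883) = -37764/67883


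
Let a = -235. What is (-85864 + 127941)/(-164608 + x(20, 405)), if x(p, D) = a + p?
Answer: -42077/164823 ≈ -0.25529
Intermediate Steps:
x(p, D) = -235 + p
(-85864 + 127941)/(-164608 + x(20, 405)) = (-85864 + 127941)/(-164608 + (-235 + 20)) = 42077/(-164608 - 215) = 42077/(-164823) = 42077*(-1/164823) = -42077/164823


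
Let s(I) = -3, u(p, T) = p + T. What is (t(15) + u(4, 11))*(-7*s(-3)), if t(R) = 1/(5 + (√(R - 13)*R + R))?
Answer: 1533/5 + 63*√2/10 ≈ 315.51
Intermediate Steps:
u(p, T) = T + p
t(R) = 1/(5 + R + R*√(-13 + R)) (t(R) = 1/(5 + (√(-13 + R)*R + R)) = 1/(5 + (R*√(-13 + R) + R)) = 1/(5 + (R + R*√(-13 + R))) = 1/(5 + R + R*√(-13 + R)))
(t(15) + u(4, 11))*(-7*s(-3)) = (1/(5 + 15 + 15*√(-13 + 15)) + (11 + 4))*(-7*(-3)) = (1/(5 + 15 + 15*√2) + 15)*21 = (1/(20 + 15*√2) + 15)*21 = (15 + 1/(20 + 15*√2))*21 = 315 + 21/(20 + 15*√2)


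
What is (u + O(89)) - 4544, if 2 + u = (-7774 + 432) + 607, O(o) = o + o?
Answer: -11103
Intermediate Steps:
O(o) = 2*o
u = -6737 (u = -2 + ((-7774 + 432) + 607) = -2 + (-7342 + 607) = -2 - 6735 = -6737)
(u + O(89)) - 4544 = (-6737 + 2*89) - 4544 = (-6737 + 178) - 4544 = -6559 - 4544 = -11103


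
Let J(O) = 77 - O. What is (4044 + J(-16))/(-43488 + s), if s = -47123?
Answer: -4137/90611 ≈ -0.045657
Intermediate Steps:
(4044 + J(-16))/(-43488 + s) = (4044 + (77 - 1*(-16)))/(-43488 - 47123) = (4044 + (77 + 16))/(-90611) = (4044 + 93)*(-1/90611) = 4137*(-1/90611) = -4137/90611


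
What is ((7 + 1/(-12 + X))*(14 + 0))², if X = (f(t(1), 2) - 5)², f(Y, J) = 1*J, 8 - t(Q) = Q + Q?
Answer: 78400/9 ≈ 8711.1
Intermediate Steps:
t(Q) = 8 - 2*Q (t(Q) = 8 - (Q + Q) = 8 - 2*Q)
f(Y, J) = J
X = 9 (X = (2 - 5)² = (-3)² = 9)
((7 + 1/(-12 + X))*(14 + 0))² = ((7 + 1/(-12 + 9))*(14 + 0))² = ((7 + 1/(-3))*14)² = ((7 - ⅓)*14)² = ((20/3)*14)² = (280/3)² = 78400/9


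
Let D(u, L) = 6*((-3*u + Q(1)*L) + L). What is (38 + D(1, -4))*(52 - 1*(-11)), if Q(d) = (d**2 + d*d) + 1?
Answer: -4788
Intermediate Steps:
Q(d) = 1 + 2*d**2 (Q(d) = (d**2 + d**2) + 1 = 2*d**2 + 1 = 1 + 2*d**2)
D(u, L) = -18*u + 24*L (D(u, L) = 6*((-3*u + (1 + 2*1**2)*L) + L) = 6*((-3*u + (1 + 2*1)*L) + L) = 6*((-3*u + (1 + 2)*L) + L) = 6*((-3*u + 3*L) + L) = 6*(-3*u + 4*L) = -18*u + 24*L)
(38 + D(1, -4))*(52 - 1*(-11)) = (38 + (-18*1 + 24*(-4)))*(52 - 1*(-11)) = (38 + (-18 - 96))*(52 + 11) = (38 - 114)*63 = -76*63 = -4788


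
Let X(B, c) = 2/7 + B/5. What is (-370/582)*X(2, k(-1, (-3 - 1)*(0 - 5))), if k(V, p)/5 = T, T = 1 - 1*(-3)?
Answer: -296/679 ≈ -0.43594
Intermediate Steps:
T = 4 (T = 1 + 3 = 4)
k(V, p) = 20 (k(V, p) = 5*4 = 20)
X(B, c) = 2/7 + B/5 (X(B, c) = 2*(⅐) + B*(⅕) = 2/7 + B/5)
(-370/582)*X(2, k(-1, (-3 - 1)*(0 - 5))) = (-370/582)*(2/7 + (⅕)*2) = (-370*1/582)*(2/7 + ⅖) = -185/291*24/35 = -296/679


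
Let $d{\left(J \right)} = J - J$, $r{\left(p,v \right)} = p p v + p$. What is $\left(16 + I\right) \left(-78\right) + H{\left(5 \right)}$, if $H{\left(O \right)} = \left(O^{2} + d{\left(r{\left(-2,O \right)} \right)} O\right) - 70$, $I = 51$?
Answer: $-5271$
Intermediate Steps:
$r{\left(p,v \right)} = p + v p^{2}$ ($r{\left(p,v \right)} = p^{2} v + p = v p^{2} + p = p + v p^{2}$)
$d{\left(J \right)} = 0$
$H{\left(O \right)} = -70 + O^{2}$ ($H{\left(O \right)} = \left(O^{2} + 0 O\right) - 70 = \left(O^{2} + 0\right) - 70 = O^{2} - 70 = -70 + O^{2}$)
$\left(16 + I\right) \left(-78\right) + H{\left(5 \right)} = \left(16 + 51\right) \left(-78\right) - \left(70 - 5^{2}\right) = 67 \left(-78\right) + \left(-70 + 25\right) = -5226 - 45 = -5271$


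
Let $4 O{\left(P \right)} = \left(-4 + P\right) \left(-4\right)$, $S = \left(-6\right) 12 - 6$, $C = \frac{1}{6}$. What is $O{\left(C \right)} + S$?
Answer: $- \frac{445}{6} \approx -74.167$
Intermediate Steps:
$C = \frac{1}{6} \approx 0.16667$
$S = -78$ ($S = -72 - 6 = -78$)
$O{\left(P \right)} = 4 - P$ ($O{\left(P \right)} = \frac{\left(-4 + P\right) \left(-4\right)}{4} = \frac{16 - 4 P}{4} = 4 - P$)
$O{\left(C \right)} + S = \left(4 - \frac{1}{6}\right) - 78 = \frac{23}{6} - 78 = - \frac{445}{6}$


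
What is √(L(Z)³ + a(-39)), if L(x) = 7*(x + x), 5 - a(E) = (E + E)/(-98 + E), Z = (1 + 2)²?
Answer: √37545140303/137 ≈ 1414.3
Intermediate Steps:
Z = 9 (Z = 3² = 9)
a(E) = 5 - 2*E/(-98 + E) (a(E) = 5 - (E + E)/(-98 + E) = 5 - 2*E/(-98 + E))
L(x) = 14*x (L(x) = 7*(2*x) = 14*x)
√(L(Z)³ + a(-39)) = √((14*9)³ + (-490 + 3*(-39))/(-98 - 39)) = √(126³ + (-490 - 117)/(-137)) = √(2000376 - 1/137*(-607)) = √(2000376 + 607/137) = √(274052119/137) = √37545140303/137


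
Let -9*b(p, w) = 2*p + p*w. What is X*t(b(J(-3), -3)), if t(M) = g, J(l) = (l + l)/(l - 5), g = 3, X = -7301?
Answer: -21903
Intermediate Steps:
J(l) = 2*l/(-5 + l) (J(l) = (2*l)/(-5 + l) = 2*l/(-5 + l))
b(p, w) = -2*p/9 - p*w/9 (b(p, w) = -(2*p + p*w)/9 = -2*p/9 - p*w/9)
t(M) = 3
X*t(b(J(-3), -3)) = -7301*3 = -21903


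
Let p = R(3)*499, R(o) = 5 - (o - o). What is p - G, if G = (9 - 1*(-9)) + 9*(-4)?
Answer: 2513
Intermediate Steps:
R(o) = 5 (R(o) = 5 - 1*0 = 5 + 0 = 5)
p = 2495 (p = 5*499 = 2495)
G = -18 (G = (9 + 9) - 36 = 18 - 36 = -18)
p - G = 2495 - 1*(-18) = 2495 + 18 = 2513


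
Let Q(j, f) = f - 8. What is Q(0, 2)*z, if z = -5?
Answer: 30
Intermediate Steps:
Q(j, f) = -8 + f
Q(0, 2)*z = (-8 + 2)*(-5) = -6*(-5) = 30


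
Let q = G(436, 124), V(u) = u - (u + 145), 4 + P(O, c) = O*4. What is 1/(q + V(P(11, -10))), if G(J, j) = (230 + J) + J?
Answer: 1/957 ≈ 0.0010449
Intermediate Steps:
P(O, c) = -4 + 4*O (P(O, c) = -4 + O*4 = -4 + 4*O)
V(u) = -145 (V(u) = u - (145 + u) = u + (-145 - u) = -145)
G(J, j) = 230 + 2*J
q = 1102 (q = 230 + 2*436 = 230 + 872 = 1102)
1/(q + V(P(11, -10))) = 1/(1102 - 145) = 1/957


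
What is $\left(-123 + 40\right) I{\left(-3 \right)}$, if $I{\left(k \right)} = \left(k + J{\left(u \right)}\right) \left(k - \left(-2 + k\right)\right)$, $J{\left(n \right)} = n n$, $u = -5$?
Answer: $-3652$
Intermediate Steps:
$J{\left(n \right)} = n^{2}$
$I{\left(k \right)} = 50 + 2 k$ ($I{\left(k \right)} = \left(k + \left(-5\right)^{2}\right) \left(k - \left(-2 + k\right)\right) = \left(k + 25\right) 2 = \left(25 + k\right) 2 = 50 + 2 k$)
$\left(-123 + 40\right) I{\left(-3 \right)} = \left(-123 + 40\right) \left(50 + 2 \left(-3\right)\right) = - 83 \left(50 - 6\right) = \left(-83\right) 44 = -3652$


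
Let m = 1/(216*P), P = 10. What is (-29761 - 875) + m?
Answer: -66173759/2160 ≈ -30636.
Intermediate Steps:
m = 1/2160 (m = 1/(216*10) = 1/2160 ≈ 0.00046296)
(-29761 - 875) + m = (-29761 - 875) + 1/2160 = -30636 + 1/2160 = -66173759/2160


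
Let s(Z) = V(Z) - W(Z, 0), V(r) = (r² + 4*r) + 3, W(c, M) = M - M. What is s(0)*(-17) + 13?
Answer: -38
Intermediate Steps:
W(c, M) = 0
V(r) = 3 + r² + 4*r
s(Z) = 3 + Z² + 4*Z (s(Z) = (3 + Z² + 4*Z) - 1*0 = (3 + Z² + 4*Z) + 0 = 3 + Z² + 4*Z)
s(0)*(-17) + 13 = (3 + 0² + 4*0)*(-17) + 13 = (3 + 0 + 0)*(-17) + 13 = 3*(-17) + 13 = -51 + 13 = -38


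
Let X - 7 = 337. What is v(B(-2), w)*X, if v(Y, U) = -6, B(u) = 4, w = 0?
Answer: -2064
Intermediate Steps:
X = 344 (X = 7 + 337 = 344)
v(B(-2), w)*X = -6*344 = -2064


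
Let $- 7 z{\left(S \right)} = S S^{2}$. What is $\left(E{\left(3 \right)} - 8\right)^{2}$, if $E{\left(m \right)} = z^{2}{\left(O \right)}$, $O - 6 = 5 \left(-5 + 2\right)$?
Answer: $\frac{282013040401}{2401} \approx 1.1746 \cdot 10^{8}$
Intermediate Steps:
$O = -9$ ($O = 6 + 5 \left(-5 + 2\right) = 6 + 5 \left(-3\right) = 6 - 15 = -9$)
$z{\left(S \right)} = - \frac{S^{3}}{7}$ ($z{\left(S \right)} = - \frac{S S^{2}}{7} = - \frac{S^{3}}{7}$)
$E{\left(m \right)} = \frac{531441}{49}$ ($E{\left(m \right)} = \left(- \frac{\left(-9\right)^{3}}{7}\right)^{2} = \left(\left(- \frac{1}{7}\right) \left(-729\right)\right)^{2} = \left(\frac{729}{7}\right)^{2} = \frac{531441}{49}$)
$\left(E{\left(3 \right)} - 8\right)^{2} = \left(\frac{531441}{49} - 8\right)^{2} = \left(\frac{531049}{49}\right)^{2} = \frac{282013040401}{2401}$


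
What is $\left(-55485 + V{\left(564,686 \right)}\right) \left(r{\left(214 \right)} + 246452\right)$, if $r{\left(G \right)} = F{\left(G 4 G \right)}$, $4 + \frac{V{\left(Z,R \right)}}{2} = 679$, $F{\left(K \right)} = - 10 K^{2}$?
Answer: $18165731810666580$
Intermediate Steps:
$V{\left(Z,R \right)} = 1350$ ($V{\left(Z,R \right)} = -8 + 2 \cdot 679 = -8 + 1358 = 1350$)
$r{\left(G \right)} = - 160 G^{4}$ ($r{\left(G \right)} = - 10 \left(G 4 G\right)^{2} = - 10 \left(4 G G\right)^{2} = - 10 \left(4 G^{2}\right)^{2} = - 10 \cdot 16 G^{4} = - 160 G^{4}$)
$\left(-55485 + V{\left(564,686 \right)}\right) \left(r{\left(214 \right)} + 246452\right) = \left(-55485 + 1350\right) \left(- 160 \cdot 214^{4} + 246452\right) = - 54135 \left(\left(-160\right) 2097273616 + 246452\right) = - 54135 \left(-335563778560 + 246452\right) = \left(-54135\right) \left(-335563532108\right) = 18165731810666580$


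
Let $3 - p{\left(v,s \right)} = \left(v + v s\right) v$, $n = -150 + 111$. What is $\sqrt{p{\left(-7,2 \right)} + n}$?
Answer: $i \sqrt{183} \approx 13.528 i$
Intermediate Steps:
$n = -39$
$p{\left(v,s \right)} = 3 - v \left(v + s v\right)$ ($p{\left(v,s \right)} = 3 - \left(v + v s\right) v = 3 - \left(v + s v\right) v = 3 - v \left(v + s v\right)$)
$\sqrt{p{\left(-7,2 \right)} + n} = \sqrt{\left(3 - \left(-7\right)^{2} - 2 \left(-7\right)^{2}\right) - 39} = \sqrt{\left(3 - 49 - 2 \cdot 49\right) - 39} = \sqrt{\left(3 - 49 - 98\right) - 39} = \sqrt{-144 - 39} = \sqrt{-183} = i \sqrt{183}$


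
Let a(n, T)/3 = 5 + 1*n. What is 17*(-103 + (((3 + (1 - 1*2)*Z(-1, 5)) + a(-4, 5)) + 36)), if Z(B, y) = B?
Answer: -1020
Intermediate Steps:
a(n, T) = 15 + 3*n (a(n, T) = 3*(5 + 1*n) = 3*(5 + n) = 15 + 3*n)
17*(-103 + (((3 + (1 - 1*2)*Z(-1, 5)) + a(-4, 5)) + 36)) = 17*(-103 + (((3 + (1 - 1*2)*(-1)) + (15 + 3*(-4))) + 36)) = 17*(-103 + (((3 + (1 - 2)*(-1)) + (15 - 12)) + 36)) = 17*(-103 + (((3 - 1*(-1)) + 3) + 36)) = 17*(-103 + (((3 + 1) + 3) + 36)) = 17*(-103 + ((4 + 3) + 36)) = 17*(-103 + (7 + 36)) = 17*(-103 + 43) = 17*(-60) = -1020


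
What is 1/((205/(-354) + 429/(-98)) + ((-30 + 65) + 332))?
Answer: 8673/3140002 ≈ 0.0027621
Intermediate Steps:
1/((205/(-354) + 429/(-98)) + ((-30 + 65) + 332)) = 1/((205*(-1/354) + 429*(-1/98)) + (35 + 332)) = 1/((-205/354 - 429/98) + 367) = 1/(-42989/8673 + 367) = 1/(3140002/8673) = 8673/3140002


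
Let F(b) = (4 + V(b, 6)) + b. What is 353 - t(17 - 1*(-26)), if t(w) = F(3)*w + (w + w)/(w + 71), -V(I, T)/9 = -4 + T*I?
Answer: 311747/57 ≈ 5469.2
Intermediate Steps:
V(I, T) = 36 - 9*I*T (V(I, T) = -9*(-4 + T*I) = -9*(-4 + I*T) = 36 - 9*I*T)
F(b) = 40 - 53*b (F(b) = (4 + (36 - 9*b*6)) + b = (4 + (36 - 54*b)) + b = (40 - 54*b) + b = 40 - 53*b)
t(w) = -119*w + 2*w/(71 + w) (t(w) = (40 - 53*3)*w + (w + w)/(w + 71) = (40 - 159)*w + (2*w)/(71 + w) = -119*w + 2*w/(71 + w))
353 - t(17 - 1*(-26)) = 353 - (-1)*(17 - 1*(-26))*(8447 + 119*(17 - 1*(-26)))/(71 + (17 - 1*(-26))) = 353 - (-1)*(17 + 26)*(8447 + 119*(17 + 26))/(71 + (17 + 26)) = 353 - (-1)*43*(8447 + 119*43)/(71 + 43) = 353 - (-1)*43*(8447 + 5117)/114 = 353 - (-1)*43*13564/114 = 353 - 1*(-291626/57) = 353 + 291626/57 = 311747/57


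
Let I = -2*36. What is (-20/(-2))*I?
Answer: -720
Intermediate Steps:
I = -72
(-20/(-2))*I = -20/(-2)*(-72) = -20*(-½)*(-72) = 10*(-72) = -720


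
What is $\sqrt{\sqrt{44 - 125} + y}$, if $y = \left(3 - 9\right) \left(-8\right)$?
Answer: $\sqrt{48 + 9 i} \approx 6.9583 + 0.64671 i$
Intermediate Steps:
$y = 48$ ($y = \left(-6\right) \left(-8\right) = 48$)
$\sqrt{\sqrt{44 - 125} + y} = \sqrt{\sqrt{44 - 125} + 48} = \sqrt{\sqrt{-81} + 48} = \sqrt{9 i + 48} = \sqrt{48 + 9 i}$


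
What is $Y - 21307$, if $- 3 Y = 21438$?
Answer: $-28453$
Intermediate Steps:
$Y = -7146$ ($Y = \left(- \frac{1}{3}\right) 21438 = -7146$)
$Y - 21307 = -7146 - 21307 = -28453$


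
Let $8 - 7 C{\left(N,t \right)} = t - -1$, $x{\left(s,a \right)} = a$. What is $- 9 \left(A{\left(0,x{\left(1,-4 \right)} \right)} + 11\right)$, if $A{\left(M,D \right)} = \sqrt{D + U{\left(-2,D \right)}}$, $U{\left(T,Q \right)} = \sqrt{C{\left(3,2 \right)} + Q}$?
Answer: $-99 - \frac{9 \sqrt{-196 + 7 i \sqrt{161}}}{7} \approx -102.98 - 18.435 i$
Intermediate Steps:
$C{\left(N,t \right)} = 1 - \frac{t}{7}$ ($C{\left(N,t \right)} = \frac{8}{7} - \frac{t - -1}{7} = \frac{8}{7} - \frac{t + 1}{7} = \frac{8}{7} - \frac{1 + t}{7} = \frac{8}{7} - \left(\frac{1}{7} + \frac{t}{7}\right) = 1 - \frac{t}{7}$)
$U{\left(T,Q \right)} = \sqrt{\frac{5}{7} + Q}$ ($U{\left(T,Q \right)} = \sqrt{\left(1 - \frac{2}{7}\right) + Q} = \sqrt{\frac{5}{7} + Q}$)
$A{\left(M,D \right)} = \sqrt{D + \frac{\sqrt{35 + 49 D}}{7}}$
$- 9 \left(A{\left(0,x{\left(1,-4 \right)} \right)} + 11\right) = - 9 \left(\sqrt{-4 + \sqrt{\frac{5}{7} - 4}} + 11\right) = - 9 \left(\sqrt{-4 + \sqrt{- \frac{23}{7}}} + 11\right) = - 9 \left(\sqrt{-4 + \frac{i \sqrt{161}}{7}} + 11\right) = - 9 \left(11 + \sqrt{-4 + \frac{i \sqrt{161}}{7}}\right) = -99 - 9 \sqrt{-4 + \frac{i \sqrt{161}}{7}}$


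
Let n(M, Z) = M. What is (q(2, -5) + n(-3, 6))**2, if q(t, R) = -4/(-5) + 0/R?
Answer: 121/25 ≈ 4.8400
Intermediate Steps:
q(t, R) = 4/5 (q(t, R) = -4*(-1/5) + 0 = 4/5 + 0 = 4/5)
(q(2, -5) + n(-3, 6))**2 = (4/5 - 3)**2 = (-11/5)**2 = 121/25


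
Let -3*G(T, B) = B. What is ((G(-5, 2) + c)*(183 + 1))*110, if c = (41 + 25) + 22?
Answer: 5302880/3 ≈ 1.7676e+6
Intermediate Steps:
G(T, B) = -B/3
c = 88 (c = 66 + 22 = 88)
((G(-5, 2) + c)*(183 + 1))*110 = ((-⅓*2 + 88)*(183 + 1))*110 = ((-⅔ + 88)*184)*110 = ((262/3)*184)*110 = (48208/3)*110 = 5302880/3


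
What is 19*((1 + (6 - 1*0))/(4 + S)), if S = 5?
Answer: 133/9 ≈ 14.778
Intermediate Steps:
19*((1 + (6 - 1*0))/(4 + S)) = 19*((1 + (6 - 1*0))/(4 + 5)) = 19*((1 + (6 + 0))/9) = 19*((1 + 6)*(⅑)) = 19*(7*(⅑)) = 19*(7/9) = 133/9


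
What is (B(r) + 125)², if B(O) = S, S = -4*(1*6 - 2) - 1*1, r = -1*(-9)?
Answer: 11664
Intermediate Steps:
r = 9
S = -17 (S = -4*(6 - 2) - 1 = -4*4 - 1 = -16 - 1 = -17)
B(O) = -17
(B(r) + 125)² = (-17 + 125)² = 108² = 11664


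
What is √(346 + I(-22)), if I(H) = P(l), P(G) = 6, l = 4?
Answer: 4*√22 ≈ 18.762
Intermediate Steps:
I(H) = 6
√(346 + I(-22)) = √(346 + 6) = √352 = 4*√22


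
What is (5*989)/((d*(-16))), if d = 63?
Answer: -4945/1008 ≈ -4.9058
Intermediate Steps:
(5*989)/((d*(-16))) = (5*989)/((63*(-16))) = 4945/(-1008) = 4945*(-1/1008) = -4945/1008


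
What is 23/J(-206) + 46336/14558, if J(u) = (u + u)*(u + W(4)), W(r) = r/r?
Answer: 1956936697/614784340 ≈ 3.1831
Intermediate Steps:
W(r) = 1
J(u) = 2*u*(1 + u) (J(u) = (u + u)*(u + 1) = (2*u)*(1 + u) = 2*u*(1 + u))
23/J(-206) + 46336/14558 = 23/((2*(-206)*(1 - 206))) + 46336/14558 = 23/((2*(-206)*(-205))) + 46336*(1/14558) = 23/84460 + 23168/7279 = 1956936697/614784340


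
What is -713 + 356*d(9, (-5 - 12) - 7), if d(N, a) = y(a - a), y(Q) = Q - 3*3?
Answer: -3917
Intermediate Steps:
y(Q) = -9 + Q (y(Q) = Q - 9 = -9 + Q)
d(N, a) = -9 (d(N, a) = -9 + (a - a) = -9 + 0 = -9)
-713 + 356*d(9, (-5 - 12) - 7) = -713 + 356*(-9) = -713 - 3204 = -3917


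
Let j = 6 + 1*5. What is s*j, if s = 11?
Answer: 121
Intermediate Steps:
j = 11 (j = 6 + 5 = 11)
s*j = 11*11 = 121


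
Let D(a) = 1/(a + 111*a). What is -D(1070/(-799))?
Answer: 799/119840 ≈ 0.0066672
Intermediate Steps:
D(a) = 1/(112*a)
-D(1070/(-799)) = -1/(112*(1070/(-799))) = -1/(112*(1070*(-1/799))) = -1/(112*(-1070/799)) = -(-799)/(112*1070) = -1*(-799/119840) = 799/119840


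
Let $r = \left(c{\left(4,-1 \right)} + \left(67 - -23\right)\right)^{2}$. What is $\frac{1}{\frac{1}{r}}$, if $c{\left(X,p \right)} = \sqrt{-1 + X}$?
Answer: $\left(90 + \sqrt{3}\right)^{2} \approx 8414.8$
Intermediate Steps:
$r = \left(90 + \sqrt{3}\right)^{2}$ ($r = \left(\sqrt{-1 + 4} + \left(67 - -23\right)\right)^{2} = \left(\sqrt{3} + \left(67 + 23\right)\right)^{2} = \left(\sqrt{3} + 90\right)^{2} = \left(90 + \sqrt{3}\right)^{2} \approx 8414.8$)
$\frac{1}{\frac{1}{r}} = \frac{1}{\frac{1}{\left(90 + \sqrt{3}\right)^{2}}} = \left(90 + \sqrt{3}\right)^{2}$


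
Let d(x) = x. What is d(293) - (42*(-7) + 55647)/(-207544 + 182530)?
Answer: 2461485/8338 ≈ 295.21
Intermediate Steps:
d(293) - (42*(-7) + 55647)/(-207544 + 182530) = 293 - (42*(-7) + 55647)/(-207544 + 182530) = 293 - (-294 + 55647)/(-25014) = 293 - 55353*(-1)/25014 = 293 - 1*(-18451/8338) = 293 + 18451/8338 = 2461485/8338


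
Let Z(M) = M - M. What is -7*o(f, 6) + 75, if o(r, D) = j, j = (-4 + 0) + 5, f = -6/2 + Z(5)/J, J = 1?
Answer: 68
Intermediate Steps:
Z(M) = 0
f = -3 (f = -6/2 + 0/1 = -6*½ + 0*1 = -3 + 0 = -3)
j = 1 (j = -4 + 5 = 1)
o(r, D) = 1
-7*o(f, 6) + 75 = -7*1 + 75 = -7 + 75 = 68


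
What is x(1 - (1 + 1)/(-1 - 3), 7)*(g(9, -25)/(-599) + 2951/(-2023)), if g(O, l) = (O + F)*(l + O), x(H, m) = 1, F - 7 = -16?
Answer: -2951/2023 ≈ -1.4587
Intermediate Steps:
F = -9 (F = 7 - 16 = -9)
g(O, l) = (-9 + O)*(O + l) (g(O, l) = (O - 9)*(l + O) = (-9 + O)*(O + l))
x(1 - (1 + 1)/(-1 - 3), 7)*(g(9, -25)/(-599) + 2951/(-2023)) = 1*((9**2 - 9*9 - 9*(-25) + 9*(-25))/(-599) + 2951/(-2023)) = 1*((81 - 81 + 225 - 225)*(-1/599) + 2951*(-1/2023)) = 1*(0*(-1/599) - 2951/2023) = 1*(0 - 2951/2023) = 1*(-2951/2023) = -2951/2023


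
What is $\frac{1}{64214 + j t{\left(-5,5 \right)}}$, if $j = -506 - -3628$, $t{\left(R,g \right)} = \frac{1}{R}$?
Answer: $\frac{5}{317948} \approx 1.5726 \cdot 10^{-5}$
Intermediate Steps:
$j = 3122$ ($j = -506 + 3628 = 3122$)
$\frac{1}{64214 + j t{\left(-5,5 \right)}} = \frac{1}{64214 + \frac{3122}{-5}} = \frac{1}{64214 + 3122 \left(- \frac{1}{5}\right)} = \frac{1}{64214 - \frac{3122}{5}} = \frac{1}{\frac{317948}{5}} = \frac{5}{317948}$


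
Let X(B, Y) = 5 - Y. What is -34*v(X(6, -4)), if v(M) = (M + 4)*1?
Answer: -442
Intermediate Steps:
v(M) = 4 + M (v(M) = (4 + M)*1 = 4 + M)
-34*v(X(6, -4)) = -34*(4 + (5 - 1*(-4))) = -34*(4 + (5 + 4)) = -34*(4 + 9) = -34*13 = -442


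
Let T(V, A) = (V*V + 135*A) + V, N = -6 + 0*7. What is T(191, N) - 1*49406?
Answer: -13544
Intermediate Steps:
N = -6 (N = -6 + 0 = -6)
T(V, A) = V + V² + 135*A (T(V, A) = (V² + 135*A) + V = V + V² + 135*A)
T(191, N) - 1*49406 = (191 + 191² + 135*(-6)) - 1*49406 = (191 + 36481 - 810) - 49406 = 35862 - 49406 = -13544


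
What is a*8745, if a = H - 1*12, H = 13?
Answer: 8745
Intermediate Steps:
a = 1 (a = 13 - 1*12 = 13 - 12 = 1)
a*8745 = 1*8745 = 8745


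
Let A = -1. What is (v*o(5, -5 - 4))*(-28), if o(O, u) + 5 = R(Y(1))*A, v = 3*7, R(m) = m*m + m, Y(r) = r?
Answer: 4116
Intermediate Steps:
R(m) = m + m² (R(m) = m² + m = m + m²)
v = 21
o(O, u) = -7 (o(O, u) = -5 + (1*(1 + 1))*(-1) = -5 + (1*2)*(-1) = -5 + 2*(-1) = -5 - 2 = -7)
(v*o(5, -5 - 4))*(-28) = (21*(-7))*(-28) = -147*(-28) = 4116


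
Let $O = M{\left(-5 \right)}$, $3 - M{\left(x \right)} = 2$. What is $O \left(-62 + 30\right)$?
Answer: $-32$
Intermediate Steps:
$M{\left(x \right)} = 1$ ($M{\left(x \right)} = 3 - 2 = 1$)
$O = 1$
$O \left(-62 + 30\right) = 1 \left(-62 + 30\right) = 1 \left(-32\right) = -32$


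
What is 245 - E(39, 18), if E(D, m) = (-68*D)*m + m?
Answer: 47963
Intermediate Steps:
E(D, m) = m - 68*D*m (E(D, m) = -68*D*m + m = m - 68*D*m)
245 - E(39, 18) = 245 - 18*(1 - 68*39) = 245 - 18*(1 - 2652) = 245 - 18*(-2651) = 245 - 1*(-47718) = 245 + 47718 = 47963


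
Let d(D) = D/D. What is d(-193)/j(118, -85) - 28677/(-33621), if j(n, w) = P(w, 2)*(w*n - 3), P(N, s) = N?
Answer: 8151974202/9557385635 ≈ 0.85295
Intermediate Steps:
d(D) = 1
j(n, w) = w*(-3 + n*w) (j(n, w) = w*(w*n - 3) = w*(n*w - 3) = w*(-3 + n*w))
d(-193)/j(118, -85) - 28677/(-33621) = 1/(-85*(-3 + 118*(-85))) - 28677/(-33621) = 1/(-85*(-3 - 10030)) - 28677*(-1/33621) = 1/(-85*(-10033)) + 9559/11207 = 1/852805 + 9559/11207 = 8151974202/9557385635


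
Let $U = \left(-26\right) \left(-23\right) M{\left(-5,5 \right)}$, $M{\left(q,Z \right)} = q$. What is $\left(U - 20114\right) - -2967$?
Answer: $-20137$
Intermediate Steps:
$U = -2990$ ($U = \left(-26\right) \left(-23\right) \left(-5\right) = 598 \left(-5\right) = -2990$)
$\left(U - 20114\right) - -2967 = \left(-2990 - 20114\right) - -2967 = -23104 + 2967 = -20137$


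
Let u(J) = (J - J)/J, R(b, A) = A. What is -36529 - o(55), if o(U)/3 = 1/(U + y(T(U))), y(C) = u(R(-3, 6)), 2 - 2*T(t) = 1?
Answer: -2009098/55 ≈ -36529.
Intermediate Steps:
T(t) = 1/2 (T(t) = 1 - 1/2*1 = 1 - 1/2 = 1/2)
u(J) = 0 (u(J) = 0/J = 0)
y(C) = 0
o(U) = 3/U (o(U) = 3/(U + 0) = 3/U)
-36529 - o(55) = -36529 - 3/55 = -2009098/55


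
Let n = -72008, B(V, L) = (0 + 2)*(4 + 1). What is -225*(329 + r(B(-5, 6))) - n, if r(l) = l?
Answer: -4267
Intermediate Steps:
B(V, L) = 10 (B(V, L) = 2*5 = 10)
-225*(329 + r(B(-5, 6))) - n = -225*(329 + 10) - 1*(-72008) = -225*339 + 72008 = -76275 + 72008 = -4267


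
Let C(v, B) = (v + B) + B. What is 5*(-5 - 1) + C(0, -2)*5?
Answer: -50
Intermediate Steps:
C(v, B) = v + 2*B (C(v, B) = (B + v) + B = v + 2*B)
5*(-5 - 1) + C(0, -2)*5 = 5*(-5 - 1) + (0 + 2*(-2))*5 = 5*(-6) + (0 - 4)*5 = -30 - 4*5 = -30 - 20 = -50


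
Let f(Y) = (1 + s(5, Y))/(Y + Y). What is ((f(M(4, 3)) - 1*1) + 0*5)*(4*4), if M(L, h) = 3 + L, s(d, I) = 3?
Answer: -80/7 ≈ -11.429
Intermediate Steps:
f(Y) = 2/Y (f(Y) = (1 + 3)/(Y + Y) = 4/((2*Y)) = 4*(1/(2*Y)) = 2/Y)
((f(M(4, 3)) - 1*1) + 0*5)*(4*4) = ((2/(3 + 4) - 1*1) + 0*5)*(4*4) = ((2/7 - 1) + 0)*16 = (-5/7 + 0)*16 = -5/7*16 = -80/7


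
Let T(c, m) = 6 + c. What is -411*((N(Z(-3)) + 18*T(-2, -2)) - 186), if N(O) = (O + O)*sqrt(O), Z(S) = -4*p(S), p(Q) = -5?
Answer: 46854 - 32880*sqrt(5) ≈ -26668.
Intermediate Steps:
Z(S) = 20 (Z(S) = -4*(-5) = 20)
N(O) = 2*O**(3/2) (N(O) = (2*O)*sqrt(O) = 2*O**(3/2))
-411*((N(Z(-3)) + 18*T(-2, -2)) - 186) = -411*((2*20**(3/2) + 18*(6 - 2)) - 186) = -411*((2*(40*sqrt(5)) + 18*4) - 186) = -411*((80*sqrt(5) + 72) - 186) = -411*((72 + 80*sqrt(5)) - 186) = -411*(-114 + 80*sqrt(5)) = 46854 - 32880*sqrt(5)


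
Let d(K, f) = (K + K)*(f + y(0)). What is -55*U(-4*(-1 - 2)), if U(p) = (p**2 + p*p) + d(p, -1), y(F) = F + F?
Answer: -14520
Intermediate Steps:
y(F) = 2*F
d(K, f) = 2*K*f (d(K, f) = (K + K)*(f + 2*0) = (2*K)*(f + 0) = (2*K)*f = 2*K*f)
U(p) = -2*p + 2*p**2 (U(p) = (p**2 + p*p) + 2*p*(-1) = (p**2 + p**2) - 2*p = 2*p**2 - 2*p = -2*p + 2*p**2)
-55*U(-4*(-1 - 2)) = -110*(-4*(-1 - 2))*(-1 - 4*(-1 - 2)) = -110*(-4*(-3))*(-1 - 4*(-3)) = -110*12*(-1 + 12) = -110*12*11 = -55*264 = -14520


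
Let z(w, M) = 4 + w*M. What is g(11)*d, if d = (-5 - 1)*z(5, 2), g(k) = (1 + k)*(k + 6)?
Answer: -17136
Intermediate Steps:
z(w, M) = 4 + M*w
g(k) = (1 + k)*(6 + k)
d = -84 (d = (-5 - 1)*(4 + 2*5) = -6*(4 + 10) = -6*14 = -84)
g(11)*d = (6 + 11² + 7*11)*(-84) = (6 + 121 + 77)*(-84) = 204*(-84) = -17136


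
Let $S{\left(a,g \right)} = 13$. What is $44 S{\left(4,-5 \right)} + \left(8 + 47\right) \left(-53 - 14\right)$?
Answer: $-3113$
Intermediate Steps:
$44 S{\left(4,-5 \right)} + \left(8 + 47\right) \left(-53 - 14\right) = 44 \cdot 13 + \left(8 + 47\right) \left(-53 - 14\right) = 572 + 55 \left(-67\right) = 572 - 3685 = -3113$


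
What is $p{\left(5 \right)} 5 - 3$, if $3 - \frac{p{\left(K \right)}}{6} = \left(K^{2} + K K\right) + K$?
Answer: $-1563$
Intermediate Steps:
$p{\left(K \right)} = 18 - 12 K^{2} - 6 K$ ($p{\left(K \right)} = 18 - 6 \left(\left(K^{2} + K K\right) + K\right) = 18 - 6 \left(\left(K^{2} + K^{2}\right) + K\right) = 18 - 6 \left(2 K^{2} + K\right) = 18 - 6 \left(K + 2 K^{2}\right) = 18 - \left(6 K + 12 K^{2}\right) = 18 - 12 K^{2} - 6 K$)
$p{\left(5 \right)} 5 - 3 = \left(18 - 12 \cdot 5^{2} - 30\right) 5 - 3 = \left(18 - 300 - 30\right) 5 - 3 = \left(-312\right) 5 - 3 = -1560 - 3 = -1563$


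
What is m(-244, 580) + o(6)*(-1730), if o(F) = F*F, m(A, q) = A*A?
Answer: -2744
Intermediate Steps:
m(A, q) = A²
o(F) = F²
m(-244, 580) + o(6)*(-1730) = (-244)² + 6²*(-1730) = 59536 + 36*(-1730) = 59536 - 62280 = -2744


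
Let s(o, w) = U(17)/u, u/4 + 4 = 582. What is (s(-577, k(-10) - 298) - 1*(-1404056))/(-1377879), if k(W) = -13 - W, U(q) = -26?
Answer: -1623088723/1592828124 ≈ -1.0190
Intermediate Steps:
u = 2312 (u = -16 + 4*582 = -16 + 2328 = 2312)
s(o, w) = -13/1156 (s(o, w) = -26/2312 = -26*1/2312 = -13/1156)
(s(-577, k(-10) - 298) - 1*(-1404056))/(-1377879) = (-13/1156 - 1*(-1404056))/(-1377879) = (-13/1156 + 1404056)*(-1/1377879) = (1623088723/1156)*(-1/1377879) = -1623088723/1592828124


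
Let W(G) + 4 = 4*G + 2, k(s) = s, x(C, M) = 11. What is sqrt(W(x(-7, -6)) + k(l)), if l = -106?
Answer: 8*I ≈ 8.0*I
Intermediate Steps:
W(G) = -2 + 4*G (W(G) = -4 + (4*G + 2) = -4 + (2 + 4*G) = -2 + 4*G)
sqrt(W(x(-7, -6)) + k(l)) = sqrt((-2 + 4*11) - 106) = sqrt((-2 + 44) - 106) = sqrt(42 - 106) = sqrt(-64) = 8*I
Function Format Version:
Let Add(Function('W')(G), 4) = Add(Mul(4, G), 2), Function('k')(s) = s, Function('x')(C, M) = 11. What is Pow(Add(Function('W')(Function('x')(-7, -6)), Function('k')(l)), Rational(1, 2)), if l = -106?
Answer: Mul(8, I) ≈ Mul(8.0000, I)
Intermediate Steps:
Function('W')(G) = Add(-2, Mul(4, G)) (Function('W')(G) = Add(-4, Add(Mul(4, G), 2)) = Add(-4, Add(2, Mul(4, G))) = Add(-2, Mul(4, G)))
Pow(Add(Function('W')(Function('x')(-7, -6)), Function('k')(l)), Rational(1, 2)) = Pow(Add(Add(-2, Mul(4, 11)), -106), Rational(1, 2)) = Pow(Add(Add(-2, 44), -106), Rational(1, 2)) = Pow(Add(42, -106), Rational(1, 2)) = Pow(-64, Rational(1, 2)) = Mul(8, I)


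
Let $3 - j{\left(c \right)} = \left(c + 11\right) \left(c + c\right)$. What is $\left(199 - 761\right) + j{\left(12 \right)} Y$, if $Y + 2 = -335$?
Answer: $184451$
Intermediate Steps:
$Y = -337$ ($Y = -2 - 335 = -337$)
$j{\left(c \right)} = 3 - 2 c \left(11 + c\right)$ ($j{\left(c \right)} = 3 - \left(c + 11\right) \left(c + c\right) = 3 - \left(11 + c\right) 2 c = 3 - 2 c \left(11 + c\right)$)
$\left(199 - 761\right) + j{\left(12 \right)} Y = \left(199 - 761\right) + \left(3 - 264 - 2 \cdot 12^{2}\right) \left(-337\right) = -562 + \left(3 - 264 - 288\right) \left(-337\right) = -562 - -185013 = -562 + 185013 = 184451$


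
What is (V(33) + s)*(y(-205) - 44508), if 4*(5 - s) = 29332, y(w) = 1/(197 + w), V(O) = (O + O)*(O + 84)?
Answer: -70144805/4 ≈ -1.7536e+7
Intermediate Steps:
V(O) = 2*O*(84 + O) (V(O) = (2*O)*(84 + O) = 2*O*(84 + O))
s = -7328 (s = 5 - ¼*29332 = 5 - 7333 = -7328)
(V(33) + s)*(y(-205) - 44508) = (2*33*(84 + 33) - 7328)*(1/(197 - 205) - 44508) = (2*33*117 - 7328)*(1/(-8) - 44508) = (7722 - 7328)*(-⅛ - 44508) = 394*(-356065/8) = -70144805/4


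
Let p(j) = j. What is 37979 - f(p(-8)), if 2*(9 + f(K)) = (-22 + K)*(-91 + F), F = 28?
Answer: 37043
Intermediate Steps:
f(K) = 684 - 63*K/2 (f(K) = -9 + ((-22 + K)*(-91 + 28))/2 = -9 + ((-22 + K)*(-63))/2 = -9 + (1386 - 63*K)/2 = -9 + (693 - 63*K/2) = 684 - 63*K/2)
37979 - f(p(-8)) = 37979 - (684 - 63/2*(-8)) = 37979 - (684 + 252) = 37979 - 1*936 = 37979 - 936 = 37043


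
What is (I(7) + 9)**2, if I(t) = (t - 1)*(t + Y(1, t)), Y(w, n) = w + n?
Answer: 9801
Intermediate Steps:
Y(w, n) = n + w
I(t) = (1 + 2*t)*(-1 + t) (I(t) = (t - 1)*(t + (t + 1)) = (-1 + t)*(t + (1 + t)) = (-1 + t)*(1 + 2*t) = (1 + 2*t)*(-1 + t))
(I(7) + 9)**2 = ((-1 - 1*7 + 2*7**2) + 9)**2 = ((-1 - 7 + 2*49) + 9)**2 = ((-1 - 7 + 98) + 9)**2 = (90 + 9)**2 = 99**2 = 9801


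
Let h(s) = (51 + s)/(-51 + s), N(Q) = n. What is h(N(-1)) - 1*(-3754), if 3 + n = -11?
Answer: 243973/65 ≈ 3753.4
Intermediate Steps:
n = -14 (n = -3 - 11 = -14)
N(Q) = -14
h(s) = (51 + s)/(-51 + s)
h(N(-1)) - 1*(-3754) = (51 - 14)/(-51 - 14) - 1*(-3754) = 37/(-65) + 3754 = -1/65*37 + 3754 = -37/65 + 3754 = 243973/65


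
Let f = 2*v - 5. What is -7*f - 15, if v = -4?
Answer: 76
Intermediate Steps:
f = -13 (f = 2*(-4) - 5 = -8 - 5 = -13)
-7*f - 15 = -7*(-13) - 15 = 91 - 15 = 76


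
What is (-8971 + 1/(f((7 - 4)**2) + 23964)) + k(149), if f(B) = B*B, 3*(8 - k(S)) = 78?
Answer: -216140504/24045 ≈ -8989.0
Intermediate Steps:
k(S) = -18 (k(S) = 8 - 1/3*78 = 8 - 26 = -18)
f(B) = B**2
(-8971 + 1/(f((7 - 4)**2) + 23964)) + k(149) = (-8971 + 1/(((7 - 4)**2)**2 + 23964)) - 18 = (-8971 + 1/((3**2)**2 + 23964)) - 18 = (-8971 + 1/(9**2 + 23964)) - 18 = (-8971 + 1/(81 + 23964)) - 18 = (-8971 + 1/24045) - 18 = -215707694/24045 - 18 = -216140504/24045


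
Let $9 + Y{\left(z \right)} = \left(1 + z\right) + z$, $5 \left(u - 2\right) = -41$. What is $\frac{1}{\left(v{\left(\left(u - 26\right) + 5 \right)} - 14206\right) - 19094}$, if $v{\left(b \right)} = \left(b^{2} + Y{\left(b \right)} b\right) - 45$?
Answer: $- \frac{25}{772697} \approx -3.2354 \cdot 10^{-5}$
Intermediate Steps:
$u = - \frac{31}{5}$ ($u = 2 + \frac{1}{5} \left(-41\right) = 2 - \frac{41}{5} = - \frac{31}{5} \approx -6.2$)
$Y{\left(z \right)} = -8 + 2 z$ ($Y{\left(z \right)} = -9 + \left(\left(1 + z\right) + z\right) = -9 + \left(1 + 2 z\right) = -8 + 2 z$)
$v{\left(b \right)} = -45 + b^{2} + b \left(-8 + 2 b\right)$ ($v{\left(b \right)} = \left(b^{2} + \left(-8 + 2 b\right) b\right) - 45 = \left(b^{2} + b \left(-8 + 2 b\right)\right) - 45 = -45 + b^{2} + b \left(-8 + 2 b\right)$)
$\frac{1}{\left(v{\left(\left(u - 26\right) + 5 \right)} - 14206\right) - 19094} = \frac{1}{\left(\left(-45 - 8 \left(\left(- \frac{31}{5} - 26\right) + 5\right) + 3 \left(\left(- \frac{31}{5} - 26\right) + 5\right)^{2}\right) - 14206\right) - 19094} = \frac{1}{\left(\left(-45 - 8 \left(- \frac{161}{5} + 5\right) + 3 \left(- \frac{161}{5} + 5\right)^{2}\right) - 14206\right) - 19094} = \frac{1}{\left(\left(-45 - - \frac{1088}{5} + 3 \left(- \frac{136}{5}\right)^{2}\right) - 14206\right) - 19094} = \frac{1}{\left(\left(-45 + \frac{1088}{5} + 3 \cdot \frac{18496}{25}\right) - 14206\right) - 19094} = \frac{1}{\left(\left(-45 + \frac{1088}{5} + \frac{55488}{25}\right) - 14206\right) - 19094} = \frac{1}{\left(\frac{59803}{25} - 14206\right) - 19094} = \frac{1}{- \frac{295347}{25} - 19094} = \frac{1}{- \frac{772697}{25}} = - \frac{25}{772697}$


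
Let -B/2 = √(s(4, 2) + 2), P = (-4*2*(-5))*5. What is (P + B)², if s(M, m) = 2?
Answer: 38416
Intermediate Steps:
P = 200 (P = -8*(-5)*5 = 40*5 = 200)
B = -4 (B = -2*√(2 + 2) = -2*√4 = -2*2 = -4)
(P + B)² = (200 - 4)² = 196² = 38416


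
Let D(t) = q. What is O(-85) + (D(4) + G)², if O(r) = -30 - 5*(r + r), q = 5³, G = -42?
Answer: 7709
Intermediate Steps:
q = 125
D(t) = 125
O(r) = -30 - 10*r (O(r) = -30 - 5*2*r = -30 - 10*r)
O(-85) + (D(4) + G)² = (-30 - 10*(-85)) + (125 - 42)² = (-30 + 850) + 83² = 820 + 6889 = 7709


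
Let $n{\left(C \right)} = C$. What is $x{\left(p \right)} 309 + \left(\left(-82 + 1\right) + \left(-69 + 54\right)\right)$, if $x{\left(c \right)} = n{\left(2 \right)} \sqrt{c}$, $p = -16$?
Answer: $-96 + 2472 i \approx -96.0 + 2472.0 i$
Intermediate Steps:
$x{\left(c \right)} = 2 \sqrt{c}$
$x{\left(p \right)} 309 + \left(\left(-82 + 1\right) + \left(-69 + 54\right)\right) = 2 \sqrt{-16} \cdot 309 + \left(\left(-82 + 1\right) + \left(-69 + 54\right)\right) = 2 \cdot 4 i 309 - 96 = 8 i 309 - 96 = 2472 i - 96 = -96 + 2472 i$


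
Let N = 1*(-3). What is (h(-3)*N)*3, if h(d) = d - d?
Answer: 0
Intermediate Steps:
N = -3
h(d) = 0
(h(-3)*N)*3 = (0*(-3))*3 = 0*3 = 0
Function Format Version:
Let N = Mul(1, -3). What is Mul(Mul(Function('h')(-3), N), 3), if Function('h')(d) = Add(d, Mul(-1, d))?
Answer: 0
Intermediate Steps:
N = -3
Function('h')(d) = 0
Mul(Mul(Function('h')(-3), N), 3) = Mul(Mul(0, -3), 3) = Mul(0, 3) = 0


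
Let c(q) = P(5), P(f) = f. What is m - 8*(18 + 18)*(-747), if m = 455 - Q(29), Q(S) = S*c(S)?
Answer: 215446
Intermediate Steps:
c(q) = 5
Q(S) = 5*S (Q(S) = S*5 = 5*S)
m = 310 (m = 455 - 5*29 = 455 - 1*145 = 455 - 145 = 310)
m - 8*(18 + 18)*(-747) = 310 - 8*(18 + 18)*(-747) = 310 - 8*36*(-747) = 310 - 288*(-747) = 310 + 215136 = 215446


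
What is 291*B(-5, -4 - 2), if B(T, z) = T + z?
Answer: -3201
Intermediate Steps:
291*B(-5, -4 - 2) = 291*(-5 + (-4 - 2)) = 291*(-5 - 6) = 291*(-11) = -3201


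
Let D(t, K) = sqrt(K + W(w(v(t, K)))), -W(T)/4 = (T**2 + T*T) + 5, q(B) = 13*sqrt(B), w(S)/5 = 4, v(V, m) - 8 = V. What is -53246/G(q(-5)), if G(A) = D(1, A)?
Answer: -53246/sqrt(-3220 + 13*I*sqrt(5)) ≈ -4.2353 + 938.31*I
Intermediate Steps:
v(V, m) = 8 + V
w(S) = 20 (w(S) = 5*4 = 20)
W(T) = -20 - 8*T**2 (W(T) = -4*((T**2 + T*T) + 5) = -4*((T**2 + T**2) + 5) = -4*(2*T**2 + 5) = -4*(5 + 2*T**2) = -20 - 8*T**2)
D(t, K) = sqrt(-3220 + K) (D(t, K) = sqrt(K + (-20 - 8*20**2)) = sqrt(K + (-20 - 8*400)) = sqrt(K + (-20 - 3200)) = sqrt(K - 3220) = sqrt(-3220 + K))
G(A) = sqrt(-3220 + A)
-53246/G(q(-5)) = -53246/sqrt(-3220 + 13*sqrt(-5)) = -53246/sqrt(-3220 + 13*(I*sqrt(5))) = -53246/sqrt(-3220 + 13*I*sqrt(5))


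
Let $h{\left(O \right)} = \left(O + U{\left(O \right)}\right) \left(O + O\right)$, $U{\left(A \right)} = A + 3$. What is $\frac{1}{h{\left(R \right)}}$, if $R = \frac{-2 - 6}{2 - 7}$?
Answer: $\frac{25}{496} \approx 0.050403$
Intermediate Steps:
$U{\left(A \right)} = 3 + A$
$R = \frac{8}{5}$ ($R = - \frac{8}{-5} = \left(-8\right) \left(- \frac{1}{5}\right) = \frac{8}{5} \approx 1.6$)
$h{\left(O \right)} = 2 O \left(3 + 2 O\right)$ ($h{\left(O \right)} = \left(O + \left(3 + O\right)\right) \left(O + O\right) = \left(3 + 2 O\right) 2 O = 2 O \left(3 + 2 O\right)$)
$\frac{1}{h{\left(R \right)}} = \frac{1}{2 \cdot \frac{8}{5} \left(3 + 2 \cdot \frac{8}{5}\right)} = \frac{1}{2 \cdot \frac{8}{5} \left(3 + \frac{16}{5}\right)} = \frac{1}{2 \cdot \frac{8}{5} \cdot \frac{31}{5}} = \frac{1}{\frac{496}{25}} = \frac{25}{496}$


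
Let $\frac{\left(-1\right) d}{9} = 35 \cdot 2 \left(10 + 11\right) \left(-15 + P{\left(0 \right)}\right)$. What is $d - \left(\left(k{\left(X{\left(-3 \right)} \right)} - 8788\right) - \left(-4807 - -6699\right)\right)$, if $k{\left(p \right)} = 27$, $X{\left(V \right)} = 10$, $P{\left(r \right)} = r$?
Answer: $209103$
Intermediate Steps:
$d = 198450$ ($d = - 9 \cdot 35 \cdot 2 \left(10 + 11\right) \left(-15 + 0\right) = - 9 \cdot 70 \cdot 21 \left(-15\right) = - 9 \cdot 70 \left(-315\right) = \left(-9\right) \left(-22050\right) = 198450$)
$d - \left(\left(k{\left(X{\left(-3 \right)} \right)} - 8788\right) - \left(-4807 - -6699\right)\right) = 198450 - \left(\left(27 - 8788\right) - \left(-4807 - -6699\right)\right) = 198450 - \left(\left(27 - 8788\right) - \left(-4807 + 6699\right)\right) = 198450 - \left(-8761 - 1892\right) = 198450 - -10653 = 198450 + 10653 = 209103$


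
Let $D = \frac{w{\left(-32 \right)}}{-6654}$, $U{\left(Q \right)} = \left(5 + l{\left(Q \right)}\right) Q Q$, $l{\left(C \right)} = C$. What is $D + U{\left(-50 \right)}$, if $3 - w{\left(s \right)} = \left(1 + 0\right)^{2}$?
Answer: $- \frac{374287501}{3327} \approx -1.125 \cdot 10^{5}$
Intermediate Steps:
$U{\left(Q \right)} = Q^{2} \left(5 + Q\right)$ ($U{\left(Q \right)} = \left(5 + Q\right) Q Q = \left(5 + Q\right) Q^{2} = Q^{2} \left(5 + Q\right)$)
$w{\left(s \right)} = 2$ ($w{\left(s \right)} = 3 - \left(1 + 0\right)^{2} = 3 - 1^{2} = 3 - 1 = 2$)
$D = - \frac{1}{3327}$ ($D = \frac{2}{-6654} = 2 \left(- \frac{1}{6654}\right) = - \frac{1}{3327} \approx -0.00030057$)
$D + U{\left(-50 \right)} = - \frac{1}{3327} + \left(-50\right)^{2} \left(5 - 50\right) = - \frac{1}{3327} + 2500 \left(-45\right) = - \frac{1}{3327} - 112500 = - \frac{374287501}{3327}$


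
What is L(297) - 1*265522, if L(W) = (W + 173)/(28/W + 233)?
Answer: -18381682948/69229 ≈ -2.6552e+5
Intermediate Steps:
L(W) = (173 + W)/(233 + 28/W)
L(297) - 1*265522 = 297*(173 + 297)/(28 + 233*297) - 1*265522 = 297*470/(28 + 69201) - 265522 = 297*470/69229 - 265522 = 297*(1/69229)*470 - 265522 = 139590/69229 - 265522 = -18381682948/69229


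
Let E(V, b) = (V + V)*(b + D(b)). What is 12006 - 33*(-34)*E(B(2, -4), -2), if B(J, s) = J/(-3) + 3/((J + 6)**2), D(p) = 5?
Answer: 125337/16 ≈ 7833.6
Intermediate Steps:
B(J, s) = 3/(6 + J)**2 - J/3 (B(J, s) = J*(-1/3) + 3/((6 + J)**2) = -J/3 + 3/(6 + J)**2 = 3/(6 + J)**2 - J/3)
E(V, b) = 2*V*(5 + b) (E(V, b) = (V + V)*(b + 5) = (2*V)*(5 + b) = 2*V*(5 + b))
12006 - 33*(-34)*E(B(2, -4), -2) = 12006 - 33*(-34)*2*(3/(6 + 2)**2 - 1/3*2)*(5 - 2) = 12006 - (-1122)*2*(3/8**2 - 2/3)*3 = 12006 - (-1122)*2*(3*(1/64) - 2/3)*3 = 12006 - (-1122)*2*(3/64 - 2/3)*3 = 12006 - (-1122)*2*(-119/192)*3 = 12006 - (-1122)*(-119)/32 = 12006 - 1*66759/16 = 12006 - 66759/16 = 125337/16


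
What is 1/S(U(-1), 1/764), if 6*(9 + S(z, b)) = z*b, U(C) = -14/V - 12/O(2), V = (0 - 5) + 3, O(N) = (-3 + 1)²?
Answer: -1146/10313 ≈ -0.11112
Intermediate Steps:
O(N) = 4 (O(N) = (-2)² = 4)
V = -2 (V = -5 + 3 = -2)
U(C) = 4 (U(C) = -14/(-2) - 12/4 = -14*(-½) - 12*¼ = 7 - 3 = 4)
S(z, b) = -9 + b*z/6 (S(z, b) = -9 + (z*b)/6 = -9 + (b*z)/6 = -9 + b*z/6)
1/S(U(-1), 1/764) = 1/(-9 + (⅙)*4/764) = 1/(-9 + (⅙)*(1/764)*4) = 1/(-9 + 1/1146) = 1/(-10313/1146) = -1146/10313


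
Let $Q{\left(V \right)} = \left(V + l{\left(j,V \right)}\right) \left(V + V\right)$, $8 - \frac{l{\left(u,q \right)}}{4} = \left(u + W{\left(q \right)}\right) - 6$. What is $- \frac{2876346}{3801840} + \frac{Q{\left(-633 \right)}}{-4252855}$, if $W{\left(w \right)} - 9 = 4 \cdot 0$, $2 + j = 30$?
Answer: $- \frac{7179087357}{7382956280} \approx -0.97239$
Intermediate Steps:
$j = 28$ ($j = -2 + 30 = 28$)
$W{\left(w \right)} = 9$ ($W{\left(w \right)} = 9 + 4 \cdot 0 = 9 + 0 = 9$)
$l{\left(u,q \right)} = 20 - 4 u$ ($l{\left(u,q \right)} = 32 - 4 \left(\left(u + 9\right) - 6\right) = 32 - 4 \left(\left(9 + u\right) - 6\right) = 32 - 4 \left(3 + u\right) = 32 - \left(12 + 4 u\right) = 20 - 4 u$)
$Q{\left(V \right)} = 2 V \left(-92 + V\right)$ ($Q{\left(V \right)} = \left(V + \left(20 - 112\right)\right) \left(V + V\right) = \left(V + \left(20 - 112\right)\right) 2 V = \left(V - 92\right) 2 V = \left(-92 + V\right) 2 V = 2 V \left(-92 + V\right)$)
$- \frac{2876346}{3801840} + \frac{Q{\left(-633 \right)}}{-4252855} = - \frac{2876346}{3801840} + \frac{2 \left(-633\right) \left(-92 - 633\right)}{-4252855} = \left(-2876346\right) \frac{1}{3801840} + 2 \left(-633\right) \left(-725\right) \left(- \frac{1}{4252855}\right) = - \frac{6567}{8680} + 917850 \left(- \frac{1}{4252855}\right) = - \frac{6567}{8680} - \frac{183570}{850571} = - \frac{7179087357}{7382956280}$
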